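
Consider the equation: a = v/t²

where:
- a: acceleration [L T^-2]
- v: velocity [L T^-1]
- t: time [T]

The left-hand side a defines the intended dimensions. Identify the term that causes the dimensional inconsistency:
The right-hand side term v/t²

a has dimensions [L T^-2], but v/t² has dimensions [L T^-3], so the term v/t² is dimensionally wrong for a.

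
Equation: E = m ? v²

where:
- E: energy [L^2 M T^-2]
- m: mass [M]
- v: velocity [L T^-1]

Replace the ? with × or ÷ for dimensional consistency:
multiplication (×): E = m × v²

E [L^2 M T^-2]; m [M]; v² [L^2 T^-2].
m × v² → [L^2 M T^-2] ✓
m ÷ v² → [L^-2 M T^2] ✗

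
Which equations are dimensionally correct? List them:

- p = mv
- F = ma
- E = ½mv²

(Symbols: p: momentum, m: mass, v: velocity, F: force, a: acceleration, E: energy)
Dimensionally correct: p = mv, F = ma, E = ½mv²
Dimensionally incorrect: none
Ordered (correct first, then incorrect): p = mv, F = ma, E = ½mv²

- p = mv: LHS [L M T^-1], RHS [L M T^-1] → correct ✓
- F = ma: LHS [L M T^-2], RHS [L M T^-2] → correct ✓
- E = ½mv²: LHS [L^2 M T^-2], RHS [L^2 M T^-2] → correct ✓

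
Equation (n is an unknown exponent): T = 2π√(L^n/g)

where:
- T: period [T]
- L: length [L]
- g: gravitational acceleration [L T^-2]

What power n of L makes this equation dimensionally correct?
n = 1

T has dimensions [T]; L has dimensions [L].
With n = 1: 2π√(L^1/g) has dimensions [T], matching the LHS ✓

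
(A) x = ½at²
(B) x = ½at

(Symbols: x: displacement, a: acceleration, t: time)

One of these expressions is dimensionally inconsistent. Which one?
(B)

(A) x = ½at²: LHS [L], RHS [L] ✓
(B) x = ½at: LHS [L], RHS [L T^-1] ✗

Expression (B) x = ½at is dimensionally incorrect.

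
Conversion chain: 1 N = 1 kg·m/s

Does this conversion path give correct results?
The chain is incorrect (it contains an error).

Incorrect: Newton is kg·m/s², not kg·m/s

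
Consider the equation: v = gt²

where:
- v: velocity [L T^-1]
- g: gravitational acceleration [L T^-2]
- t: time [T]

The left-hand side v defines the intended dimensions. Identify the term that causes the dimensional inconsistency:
The right-hand side term gt²

v has dimensions [L T^-1], but gt² has dimensions [L], so the term gt² is dimensionally wrong for v.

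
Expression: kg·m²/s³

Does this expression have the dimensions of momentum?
No

The expression kg·m²/s³ has dimensions [L^2 M T^-3], but momentum has dimensions [L M T^-1].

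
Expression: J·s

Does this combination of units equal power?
No

The expression J·s has dimensions [L^2 M T^-1], but power has dimensions [L^2 M T^-3].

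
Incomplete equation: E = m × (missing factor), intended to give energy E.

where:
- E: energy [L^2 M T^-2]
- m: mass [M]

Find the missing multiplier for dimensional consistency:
v² (velocity squared), dimensions [L^2 T^-2]

E has dimensions [L^2 M T^-2] and m has dimensions [M].
The missing factor must have dimensions [L^2 M T^-2] / [M] = [L^2 T^-2], i.e. velocity squared (v²).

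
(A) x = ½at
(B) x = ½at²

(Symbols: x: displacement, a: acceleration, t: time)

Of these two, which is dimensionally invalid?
(A)

(A) x = ½at: LHS [L], RHS [L T^-1] ✗
(B) x = ½at²: LHS [L], RHS [L] ✓

Expression (A) x = ½at is dimensionally incorrect.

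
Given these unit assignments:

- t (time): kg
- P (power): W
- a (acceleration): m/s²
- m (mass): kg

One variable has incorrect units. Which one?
t

The variable t (time) should have units s, not kg.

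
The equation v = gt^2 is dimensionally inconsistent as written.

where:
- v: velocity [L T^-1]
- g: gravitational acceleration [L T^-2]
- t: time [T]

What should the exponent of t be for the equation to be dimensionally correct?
The exponent of t should be 1: v = gt

The LHS v has dimensions [L T^-1]; t has dimensions [T].
As written, the RHS gt^2 (exponent 2 on t) has dimensions [L], which does not match.
With exponent 1, the RHS gt has dimensions [L T^-1], matching the LHS.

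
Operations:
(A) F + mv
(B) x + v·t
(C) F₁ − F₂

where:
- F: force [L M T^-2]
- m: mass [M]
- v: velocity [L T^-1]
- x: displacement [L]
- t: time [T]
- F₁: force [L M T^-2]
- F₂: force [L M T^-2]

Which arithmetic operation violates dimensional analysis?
(A) F + mv

(A) F + mv: F [L M T^-2] and mv [L M T^-1] — different dimensions cannot be added/subtracted ✗
(B) x + v·t: x [L] and v·t [L] — same dimensions ✓
(C) F₁ − F₂: F₁ [L M T^-2] and F₂ [L M T^-2] — same dimensions ✓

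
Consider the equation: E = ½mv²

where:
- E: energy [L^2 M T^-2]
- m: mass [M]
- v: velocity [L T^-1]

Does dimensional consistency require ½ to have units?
No

E has dimensions [L^2 M T^-2] and mv² already has dimensions [L^2 M T^-2], so the equation balances without ½ contributing any dimensions. ½ is a pure (dimensionless) number; changing or removing it would not affect dimensional consistency.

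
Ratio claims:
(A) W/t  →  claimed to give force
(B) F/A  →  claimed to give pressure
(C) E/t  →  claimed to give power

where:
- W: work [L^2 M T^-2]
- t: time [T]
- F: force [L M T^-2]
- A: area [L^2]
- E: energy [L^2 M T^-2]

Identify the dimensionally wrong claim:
(A) W/t does not give force

(A) W/t: [L^2 M T^-3] ≠ force [L M T^-2] ✗
(B) F/A: [L^-1 M T^-2] = pressure [L^-1 M T^-2] ✓
(C) E/t: [L^2 M T^-3] = power [L^2 M T^-3] ✓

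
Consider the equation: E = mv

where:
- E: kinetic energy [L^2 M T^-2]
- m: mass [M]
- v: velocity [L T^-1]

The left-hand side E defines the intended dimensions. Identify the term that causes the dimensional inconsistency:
The right-hand side term mv

E has dimensions [L^2 M T^-2], but mv has dimensions [L M T^-1], so the term mv is dimensionally wrong for E.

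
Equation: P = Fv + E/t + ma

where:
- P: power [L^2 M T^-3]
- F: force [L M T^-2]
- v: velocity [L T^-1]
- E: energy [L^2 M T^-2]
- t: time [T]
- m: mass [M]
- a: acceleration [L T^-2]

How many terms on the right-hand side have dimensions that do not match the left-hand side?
1

LHS P: [L^2 M T^-3]
- Fv: [L^2 M T^-3] ✓
- E/t: [L^2 M T^-3] ✓
- ma: [L M T^-2] ✗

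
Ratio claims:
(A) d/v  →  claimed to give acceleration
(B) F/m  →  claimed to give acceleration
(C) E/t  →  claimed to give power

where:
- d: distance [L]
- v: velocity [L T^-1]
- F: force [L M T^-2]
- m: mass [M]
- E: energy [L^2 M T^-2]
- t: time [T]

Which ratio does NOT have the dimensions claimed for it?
(A) d/v does not give acceleration

(A) d/v: [T] ≠ acceleration [L T^-2] ✗
(B) F/m: [L T^-2] = acceleration [L T^-2] ✓
(C) E/t: [L^2 M T^-3] = power [L^2 M T^-3] ✓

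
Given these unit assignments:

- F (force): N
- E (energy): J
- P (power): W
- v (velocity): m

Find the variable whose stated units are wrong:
v

The variable v (velocity) should have units m/s, not m.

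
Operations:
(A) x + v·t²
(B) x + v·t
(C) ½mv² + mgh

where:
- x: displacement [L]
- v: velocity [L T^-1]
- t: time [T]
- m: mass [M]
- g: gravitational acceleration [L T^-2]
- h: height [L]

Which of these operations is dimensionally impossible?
(A) x + v·t²

(A) x + v·t²: x [L] and v·t² [L T] — different dimensions cannot be added/subtracted ✗
(B) x + v·t: x [L] and v·t [L] — same dimensions ✓
(C) ½mv² + mgh: ½mv² [L^2 M T^-2] and mgh [L^2 M T^-2] — same dimensions ✓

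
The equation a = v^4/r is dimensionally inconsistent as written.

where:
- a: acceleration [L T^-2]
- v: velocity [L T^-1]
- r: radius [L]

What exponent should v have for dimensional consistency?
The exponent of v should be 2: a = v^2/r

The LHS a has dimensions [L T^-2]; v has dimensions [L T^-1].
As written, the RHS v^4/r (exponent 4 on v) has dimensions [L^3 T^-4], which does not match.
With exponent 2, the RHS v^2/r has dimensions [L T^-2], matching the LHS.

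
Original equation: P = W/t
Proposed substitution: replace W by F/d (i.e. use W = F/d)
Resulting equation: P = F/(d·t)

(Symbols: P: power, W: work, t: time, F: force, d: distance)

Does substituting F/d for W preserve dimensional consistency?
No

[W] = [L^2 M T^-2] and [F/d] = [M T^-2]. These differ, so the substitution replaces a quantity by one of different dimensions and the result P = F/(d·t) has LHS [L^2 M T^-3] vs RHS [M T^-3] — inconsistent.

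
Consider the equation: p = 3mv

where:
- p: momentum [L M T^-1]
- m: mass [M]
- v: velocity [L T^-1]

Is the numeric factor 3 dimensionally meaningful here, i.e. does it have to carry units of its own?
No

p has dimensions [L M T^-1] and mv already has dimensions [L M T^-1], so the equation balances without 3 contributing any dimensions. 3 is a pure (dimensionless) number; changing or removing it would not affect dimensional consistency.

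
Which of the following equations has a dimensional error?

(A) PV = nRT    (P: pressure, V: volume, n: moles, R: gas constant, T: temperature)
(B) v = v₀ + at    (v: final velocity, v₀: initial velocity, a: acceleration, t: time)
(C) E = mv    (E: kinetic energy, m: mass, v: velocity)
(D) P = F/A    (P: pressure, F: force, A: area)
(C) E = mv

The equation (C) E = mv is dimensionally incorrect.

LHS (E): [L^2 M T^-2]
RHS (mv): [L M T^-1] ✗

The dimensions do not match. The other three equations balance.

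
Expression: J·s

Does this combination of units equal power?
No

The expression J·s has dimensions [L^2 M T^-1], but power has dimensions [L^2 M T^-3].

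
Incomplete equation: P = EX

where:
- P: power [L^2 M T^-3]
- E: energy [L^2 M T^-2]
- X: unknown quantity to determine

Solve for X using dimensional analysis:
X = f (inverse time / frequency (1/t)), dimensions [T^-1]

P has dimensions [L^2 M T^-3]; the rest of the RHS (E) has dimensions [L^2 M T^-2].
So X must have dimensions [T^-1] — X = f (inverse time / frequency (1/t)).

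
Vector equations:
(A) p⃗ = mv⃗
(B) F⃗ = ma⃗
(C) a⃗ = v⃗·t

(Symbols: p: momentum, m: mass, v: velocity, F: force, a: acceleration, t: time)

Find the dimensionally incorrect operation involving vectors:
(C) a⃗ = v⃗·t

(A) p⃗ = mv⃗: LHS [L M T^-1], RHS [L M T^-1] ✓ — mass (scalar) times velocity (vector)
(B) F⃗ = ma⃗: LHS [L M T^-2], RHS [L M T^-2] ✓ — Force and acceleration are vectors, mass is a scalar
(C) a⃗ = v⃗·t: LHS [L T^-2], RHS [L] ✗ — acceleration is velocity per time; should be v⃗/t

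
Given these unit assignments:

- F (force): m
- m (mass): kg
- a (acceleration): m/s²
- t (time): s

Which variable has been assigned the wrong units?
F

The variable F (force) should have units N, not m.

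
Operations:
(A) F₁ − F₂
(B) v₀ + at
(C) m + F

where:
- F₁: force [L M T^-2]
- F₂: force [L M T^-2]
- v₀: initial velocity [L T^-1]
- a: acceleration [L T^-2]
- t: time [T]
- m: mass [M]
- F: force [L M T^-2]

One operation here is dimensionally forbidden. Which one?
(C) m + F

(A) F₁ − F₂: F₁ [L M T^-2] and F₂ [L M T^-2] — same dimensions ✓
(B) v₀ + at: v₀ [L T^-1] and at [L T^-1] — same dimensions ✓
(C) m + F: m [M] and F [L M T^-2] — different dimensions cannot be added/subtracted ✗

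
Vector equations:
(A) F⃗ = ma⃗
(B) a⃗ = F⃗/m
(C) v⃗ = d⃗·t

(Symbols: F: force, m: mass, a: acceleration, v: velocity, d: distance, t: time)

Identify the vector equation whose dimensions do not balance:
(C) v⃗ = d⃗·t

(A) F⃗ = ma⃗: LHS [L M T^-2], RHS [L M T^-2] ✓ — Force and acceleration are vectors, mass is a scalar
(B) a⃗ = F⃗/m: LHS [L T^-2], RHS [L T^-2] ✓ — force (vector) divided by mass (scalar)
(C) v⃗ = d⃗·t: LHS [L T^-1], RHS [L T] ✗ — velocity is displacement per time; should be d⃗/t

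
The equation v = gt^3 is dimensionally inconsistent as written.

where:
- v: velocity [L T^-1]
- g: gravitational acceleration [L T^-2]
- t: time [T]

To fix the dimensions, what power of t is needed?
The exponent of t should be 1: v = gt

The LHS v has dimensions [L T^-1]; t has dimensions [T].
As written, the RHS gt^3 (exponent 3 on t) has dimensions [L T], which does not match.
With exponent 1, the RHS gt has dimensions [L T^-1], matching the LHS.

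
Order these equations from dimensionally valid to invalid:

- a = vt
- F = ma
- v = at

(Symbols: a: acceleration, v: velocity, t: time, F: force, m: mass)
Dimensionally correct: F = ma, v = at
Dimensionally incorrect: a = vt
Ordered (correct first, then incorrect): F = ma, v = at, a = vt

- a = vt: LHS [L T^-2], RHS [L] → incorrect ✗
- F = ma: LHS [L M T^-2], RHS [L M T^-2] → correct ✓
- v = at: LHS [L T^-1], RHS [L T^-1] → correct ✓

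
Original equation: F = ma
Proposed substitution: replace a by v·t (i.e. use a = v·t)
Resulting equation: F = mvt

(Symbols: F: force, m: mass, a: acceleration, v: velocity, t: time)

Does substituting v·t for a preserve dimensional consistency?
No

[a] = [L T^-2] and [v·t] = [L]. These differ, so the substitution replaces a quantity by one of different dimensions and the result F = mvt has LHS [L M T^-2] vs RHS [L M] — inconsistent.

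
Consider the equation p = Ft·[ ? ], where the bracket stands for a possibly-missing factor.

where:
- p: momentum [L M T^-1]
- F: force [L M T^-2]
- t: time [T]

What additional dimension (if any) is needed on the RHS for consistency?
Nothing is missing — the bracketed factor must be dimensionless.

p has dimensions [L M T^-1] and Ft already has dimensions [L M T^-1], so p = Ft is dimensionally complete.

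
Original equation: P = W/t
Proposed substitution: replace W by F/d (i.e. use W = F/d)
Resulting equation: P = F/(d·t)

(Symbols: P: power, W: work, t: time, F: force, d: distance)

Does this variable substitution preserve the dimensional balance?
No

[W] = [L^2 M T^-2] and [F/d] = [M T^-2]. These differ, so the substitution replaces a quantity by one of different dimensions and the result P = F/(d·t) has LHS [L^2 M T^-3] vs RHS [M T^-3] — inconsistent.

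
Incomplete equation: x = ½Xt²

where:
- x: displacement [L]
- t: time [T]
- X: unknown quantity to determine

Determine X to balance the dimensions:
X = a (acceleration), dimensions [L T^-2]

x has dimensions [L]; the rest of the RHS (½ t²) has dimensions [T^2].
So X must have dimensions [L T^-2] — X = a (acceleration).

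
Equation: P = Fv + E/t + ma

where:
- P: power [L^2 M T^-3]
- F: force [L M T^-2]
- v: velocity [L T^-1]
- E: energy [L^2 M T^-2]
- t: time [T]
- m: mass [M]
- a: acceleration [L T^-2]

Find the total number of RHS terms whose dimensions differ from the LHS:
1

LHS P: [L^2 M T^-3]
- Fv: [L^2 M T^-3] ✓
- E/t: [L^2 M T^-3] ✓
- ma: [L M T^-2] ✗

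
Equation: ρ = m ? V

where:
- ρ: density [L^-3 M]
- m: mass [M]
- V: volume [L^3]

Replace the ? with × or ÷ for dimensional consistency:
division (÷): ρ = m ÷ V

ρ [L^-3 M]; m [M]; V [L^3].
m × V → [L^3 M] ✗
m ÷ V → [L^-3 M] ✓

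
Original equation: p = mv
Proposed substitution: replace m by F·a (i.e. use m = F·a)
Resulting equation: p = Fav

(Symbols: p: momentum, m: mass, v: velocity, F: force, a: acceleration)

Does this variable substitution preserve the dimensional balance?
No

[m] = [M] and [F·a] = [L^2 M T^-4]. These differ, so the substitution replaces a quantity by one of different dimensions and the result p = Fav has LHS [L M T^-1] vs RHS [L^3 M T^-5] — inconsistent.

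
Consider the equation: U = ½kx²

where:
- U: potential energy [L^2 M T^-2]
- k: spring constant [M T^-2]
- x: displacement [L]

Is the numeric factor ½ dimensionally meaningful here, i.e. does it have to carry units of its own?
No

U has dimensions [L^2 M T^-2] and kx² already has dimensions [L^2 M T^-2], so the equation balances without ½ contributing any dimensions. ½ is a pure (dimensionless) number; changing or removing it would not affect dimensional consistency.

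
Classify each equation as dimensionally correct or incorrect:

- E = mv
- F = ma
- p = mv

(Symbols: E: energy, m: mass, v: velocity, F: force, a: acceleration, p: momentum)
Dimensionally correct: F = ma, p = mv
Dimensionally incorrect: E = mv
Ordered (correct first, then incorrect): F = ma, p = mv, E = mv

- E = mv: LHS [L^2 M T^-2], RHS [L M T^-1] → incorrect ✗
- F = ma: LHS [L M T^-2], RHS [L M T^-2] → correct ✓
- p = mv: LHS [L M T^-1], RHS [L M T^-1] → correct ✓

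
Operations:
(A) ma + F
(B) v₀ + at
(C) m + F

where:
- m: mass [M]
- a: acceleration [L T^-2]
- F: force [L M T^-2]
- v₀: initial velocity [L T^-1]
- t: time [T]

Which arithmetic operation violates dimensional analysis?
(C) m + F

(A) ma + F: ma [L M T^-2] and F [L M T^-2] — same dimensions ✓
(B) v₀ + at: v₀ [L T^-1] and at [L T^-1] — same dimensions ✓
(C) m + F: m [M] and F [L M T^-2] — different dimensions cannot be added/subtracted ✗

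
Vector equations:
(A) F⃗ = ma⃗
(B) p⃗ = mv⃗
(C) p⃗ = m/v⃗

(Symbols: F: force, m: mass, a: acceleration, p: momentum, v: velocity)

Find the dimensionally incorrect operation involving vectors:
(C) p⃗ = m/v⃗

(A) F⃗ = ma⃗: LHS [L M T^-2], RHS [L M T^-2] ✓ — Force and acceleration are vectors, mass is a scalar
(B) p⃗ = mv⃗: LHS [L M T^-1], RHS [L M T^-1] ✓ — mass (scalar) times velocity (vector)
(C) p⃗ = m/v⃗: LHS [L M T^-1], RHS [L^-1 M T] ✗ — momentum is mass times velocity; should be mv⃗ (and division by a vector is undefined)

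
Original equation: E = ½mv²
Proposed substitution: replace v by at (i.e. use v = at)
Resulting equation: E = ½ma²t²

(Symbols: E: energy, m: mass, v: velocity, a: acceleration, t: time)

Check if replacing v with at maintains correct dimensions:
Yes

[v] = [L T^-1] and [at] = [L T^-1]. These match, so the substitution replaces a quantity by one of the same dimensions and the result E = ½ma²t² has LHS [L^2 M T^-2] vs RHS [L^2 M T^-2] — still consistent.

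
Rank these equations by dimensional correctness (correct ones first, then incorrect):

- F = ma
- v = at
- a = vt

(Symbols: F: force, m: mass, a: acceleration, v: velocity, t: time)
Dimensionally correct: F = ma, v = at
Dimensionally incorrect: a = vt
Ordered (correct first, then incorrect): F = ma, v = at, a = vt

- F = ma: LHS [L M T^-2], RHS [L M T^-2] → correct ✓
- v = at: LHS [L T^-1], RHS [L T^-1] → correct ✓
- a = vt: LHS [L T^-2], RHS [L] → incorrect ✗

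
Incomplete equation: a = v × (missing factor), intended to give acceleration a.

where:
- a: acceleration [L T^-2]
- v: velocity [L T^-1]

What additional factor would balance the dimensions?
1/t (inverse time), dimensions [T^-1]

a has dimensions [L T^-2] and v has dimensions [L T^-1].
The missing factor must have dimensions [L T^-2] / [L T^-1] = [T^-1], i.e. inverse time (1/t).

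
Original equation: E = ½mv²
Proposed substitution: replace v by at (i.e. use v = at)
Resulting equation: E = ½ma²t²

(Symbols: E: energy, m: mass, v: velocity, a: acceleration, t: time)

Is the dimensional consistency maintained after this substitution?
Yes

[v] = [L T^-1] and [at] = [L T^-1]. These match, so the substitution replaces a quantity by one of the same dimensions and the result E = ½ma²t² has LHS [L^2 M T^-2] vs RHS [L^2 M T^-2] — still consistent.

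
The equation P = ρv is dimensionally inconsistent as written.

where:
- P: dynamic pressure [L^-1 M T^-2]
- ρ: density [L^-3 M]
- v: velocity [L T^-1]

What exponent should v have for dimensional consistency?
The exponent of v should be 2: P = ρv^2

The LHS P has dimensions [L^-1 M T^-2]; v has dimensions [L T^-1].
As written, the RHS ρv (exponent 1 on v) has dimensions [L^-2 M T^-1], which does not match.
With exponent 2, the RHS ρv^2 has dimensions [L^-1 M T^-2], matching the LHS.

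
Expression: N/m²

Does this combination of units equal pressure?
Yes

The expression N/m² has dimensions [L^-1 M T^-2], which is exactly pressure [L^-1 M T^-2].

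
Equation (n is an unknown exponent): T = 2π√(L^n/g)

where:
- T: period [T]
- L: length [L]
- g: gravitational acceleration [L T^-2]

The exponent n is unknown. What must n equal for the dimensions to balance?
n = 1

T has dimensions [T]; L has dimensions [L].
With n = 1: 2π√(L^1/g) has dimensions [T], matching the LHS ✓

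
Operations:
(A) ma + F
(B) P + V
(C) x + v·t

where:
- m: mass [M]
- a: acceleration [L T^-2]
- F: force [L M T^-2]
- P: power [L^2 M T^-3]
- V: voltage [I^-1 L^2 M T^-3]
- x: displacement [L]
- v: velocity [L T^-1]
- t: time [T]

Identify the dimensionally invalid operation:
(B) P + V

(A) ma + F: ma [L M T^-2] and F [L M T^-2] — same dimensions ✓
(B) P + V: P [L^2 M T^-3] and V [I^-1 L^2 M T^-3] — different dimensions cannot be added/subtracted ✗
(C) x + v·t: x [L] and v·t [L] — same dimensions ✓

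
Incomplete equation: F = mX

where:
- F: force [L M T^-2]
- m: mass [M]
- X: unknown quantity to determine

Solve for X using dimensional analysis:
X = a (acceleration), dimensions [L T^-2]

F has dimensions [L M T^-2]; the rest of the RHS (m) has dimensions [M].
So X must have dimensions [L T^-2] — X = a (acceleration).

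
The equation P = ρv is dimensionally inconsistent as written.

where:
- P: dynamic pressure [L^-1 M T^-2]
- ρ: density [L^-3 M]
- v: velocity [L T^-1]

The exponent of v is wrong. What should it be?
The exponent of v should be 2: P = ρv^2

The LHS P has dimensions [L^-1 M T^-2]; v has dimensions [L T^-1].
As written, the RHS ρv (exponent 1 on v) has dimensions [L^-2 M T^-1], which does not match.
With exponent 2, the RHS ρv^2 has dimensions [L^-1 M T^-2], matching the LHS.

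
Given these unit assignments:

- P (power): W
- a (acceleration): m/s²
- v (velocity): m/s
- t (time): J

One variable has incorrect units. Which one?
t

The variable t (time) should have units s, not J.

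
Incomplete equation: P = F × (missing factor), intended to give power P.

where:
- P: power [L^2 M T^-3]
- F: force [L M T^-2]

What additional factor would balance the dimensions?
v (velocity), dimensions [L T^-1]

P has dimensions [L^2 M T^-3] and F has dimensions [L M T^-2].
The missing factor must have dimensions [L^2 M T^-3] / [L M T^-2] = [L T^-1], i.e. velocity (v).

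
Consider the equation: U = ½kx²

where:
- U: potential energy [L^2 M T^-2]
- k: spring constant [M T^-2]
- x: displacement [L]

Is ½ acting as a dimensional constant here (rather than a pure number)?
No

U has dimensions [L^2 M T^-2] and kx² already has dimensions [L^2 M T^-2], so the equation balances without ½ contributing any dimensions. ½ is a pure (dimensionless) number; changing or removing it would not affect dimensional consistency.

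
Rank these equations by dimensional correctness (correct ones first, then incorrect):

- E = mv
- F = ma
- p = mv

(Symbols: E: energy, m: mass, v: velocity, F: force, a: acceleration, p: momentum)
Dimensionally correct: F = ma, p = mv
Dimensionally incorrect: E = mv
Ordered (correct first, then incorrect): F = ma, p = mv, E = mv

- E = mv: LHS [L^2 M T^-2], RHS [L M T^-1] → incorrect ✗
- F = ma: LHS [L M T^-2], RHS [L M T^-2] → correct ✓
- p = mv: LHS [L M T^-1], RHS [L M T^-1] → correct ✓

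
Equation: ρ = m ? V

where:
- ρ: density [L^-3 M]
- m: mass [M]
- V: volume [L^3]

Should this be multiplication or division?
division (÷): ρ = m ÷ V

ρ [L^-3 M]; m [M]; V [L^3].
m × V → [L^3 M] ✗
m ÷ V → [L^-3 M] ✓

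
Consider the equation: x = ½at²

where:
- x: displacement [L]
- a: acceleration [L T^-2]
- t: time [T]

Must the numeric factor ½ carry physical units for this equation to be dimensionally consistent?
No

x has dimensions [L] and at² already has dimensions [L], so the equation balances without ½ contributing any dimensions. ½ is a pure (dimensionless) number; changing or removing it would not affect dimensional consistency.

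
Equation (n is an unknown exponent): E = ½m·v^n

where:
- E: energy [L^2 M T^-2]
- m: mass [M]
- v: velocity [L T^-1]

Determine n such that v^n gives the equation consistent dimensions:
n = 2

E has dimensions [L^2 M T^-2]; v has dimensions [L T^-1].
The rest of the RHS has dimensions [M], so v^n must supply [L^2 T^-2].
With n = 2: ½m·v^2 has dimensions [L^2 M T^-2], matching the LHS ✓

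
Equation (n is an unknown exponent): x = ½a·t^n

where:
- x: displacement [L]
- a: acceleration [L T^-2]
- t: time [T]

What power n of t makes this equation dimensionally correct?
n = 2

x has dimensions [L]; t has dimensions [T].
The rest of the RHS has dimensions [L T^-2], so t^n must supply [T^2].
With n = 2: ½a·t^2 has dimensions [L], matching the LHS ✓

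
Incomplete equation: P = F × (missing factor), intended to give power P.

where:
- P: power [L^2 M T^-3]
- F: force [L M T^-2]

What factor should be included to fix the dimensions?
v (velocity), dimensions [L T^-1]

P has dimensions [L^2 M T^-3] and F has dimensions [L M T^-2].
The missing factor must have dimensions [L^2 M T^-3] / [L M T^-2] = [L T^-1], i.e. velocity (v).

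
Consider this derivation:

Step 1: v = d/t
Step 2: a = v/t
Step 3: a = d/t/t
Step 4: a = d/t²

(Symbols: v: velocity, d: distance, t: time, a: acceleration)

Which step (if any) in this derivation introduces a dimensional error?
No step introduces an error — all steps are dimensionally consistent.

Step 1: v = d/t → LHS [L T^-1], RHS [L T^-1] ✓
Step 2: a = v/t → LHS [L T^-2], RHS [L T^-2] ✓
Step 3: a = d/t/t → LHS [L T^-2], RHS [L T^-2] ✓
Step 4: a = d/t² → LHS [L T^-2], RHS [L T^-2] ✓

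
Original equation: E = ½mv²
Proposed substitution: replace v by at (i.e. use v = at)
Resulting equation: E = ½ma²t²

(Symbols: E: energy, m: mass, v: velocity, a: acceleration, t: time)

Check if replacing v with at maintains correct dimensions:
Yes

[v] = [L T^-1] and [at] = [L T^-1]. These match, so the substitution replaces a quantity by one of the same dimensions and the result E = ½ma²t² has LHS [L^2 M T^-2] vs RHS [L^2 M T^-2] — still consistent.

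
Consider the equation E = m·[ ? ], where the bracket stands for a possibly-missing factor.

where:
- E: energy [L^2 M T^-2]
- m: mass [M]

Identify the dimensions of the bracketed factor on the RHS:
[L^2 T^-2] — velocity squared (e.g. v²)

E has dimensions [L^2 M T^-2]; m has dimensions [M].
The bracketed factor must supply [L^2 M T^-2] / [M] = [L^2 T^-2].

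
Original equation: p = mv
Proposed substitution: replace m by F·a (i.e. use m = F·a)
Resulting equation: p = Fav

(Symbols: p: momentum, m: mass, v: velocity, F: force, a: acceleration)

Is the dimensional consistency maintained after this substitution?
No

[m] = [M] and [F·a] = [L^2 M T^-4]. These differ, so the substitution replaces a quantity by one of different dimensions and the result p = Fav has LHS [L M T^-1] vs RHS [L^3 M T^-5] — inconsistent.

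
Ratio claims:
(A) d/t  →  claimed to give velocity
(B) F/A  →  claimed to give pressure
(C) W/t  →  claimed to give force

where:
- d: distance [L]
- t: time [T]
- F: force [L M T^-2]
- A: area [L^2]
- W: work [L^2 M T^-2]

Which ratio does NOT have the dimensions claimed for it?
(C) W/t does not give force

(A) d/t: [L T^-1] = velocity [L T^-1] ✓
(B) F/A: [L^-1 M T^-2] = pressure [L^-1 M T^-2] ✓
(C) W/t: [L^2 M T^-3] ≠ force [L M T^-2] ✗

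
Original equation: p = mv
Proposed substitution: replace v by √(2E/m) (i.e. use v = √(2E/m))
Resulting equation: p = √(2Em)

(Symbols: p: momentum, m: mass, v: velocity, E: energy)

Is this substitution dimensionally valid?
Yes

[v] = [L T^-1] and [√(2E/m)] = [L T^-1]. These match, so the substitution replaces a quantity by one of the same dimensions and the result p = √(2Em) has LHS [L M T^-1] vs RHS [L M T^-1] — still consistent.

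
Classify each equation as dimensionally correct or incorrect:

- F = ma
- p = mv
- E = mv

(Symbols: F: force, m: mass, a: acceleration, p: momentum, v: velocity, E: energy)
Dimensionally correct: F = ma, p = mv
Dimensionally incorrect: E = mv
Ordered (correct first, then incorrect): F = ma, p = mv, E = mv

- F = ma: LHS [L M T^-2], RHS [L M T^-2] → correct ✓
- p = mv: LHS [L M T^-1], RHS [L M T^-1] → correct ✓
- E = mv: LHS [L^2 M T^-2], RHS [L M T^-1] → incorrect ✗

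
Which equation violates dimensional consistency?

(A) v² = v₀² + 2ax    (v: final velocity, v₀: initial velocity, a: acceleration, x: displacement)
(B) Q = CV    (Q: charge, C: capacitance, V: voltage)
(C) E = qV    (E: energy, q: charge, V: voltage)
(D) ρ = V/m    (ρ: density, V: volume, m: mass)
(D) ρ = V/m

The equation (D) ρ = V/m is dimensionally incorrect.

LHS (ρ): [L^-3 M]
RHS (V/m): [L^3 M^-1] ✗

The dimensions do not match. The other three equations balance.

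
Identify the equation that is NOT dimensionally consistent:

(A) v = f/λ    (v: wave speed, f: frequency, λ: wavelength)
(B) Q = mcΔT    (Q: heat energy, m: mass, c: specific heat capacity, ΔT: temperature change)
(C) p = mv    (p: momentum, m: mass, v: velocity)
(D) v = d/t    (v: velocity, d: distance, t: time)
(A) v = f/λ

The equation (A) v = f/λ is dimensionally incorrect.

LHS (v): [L T^-1]
RHS (f/λ): [L^-1 T^-1] ✗

The dimensions do not match. The other three equations balance.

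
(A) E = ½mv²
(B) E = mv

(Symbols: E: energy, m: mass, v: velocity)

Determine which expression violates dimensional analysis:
(B)

(A) E = ½mv²: LHS [L^2 M T^-2], RHS [L^2 M T^-2] ✓
(B) E = mv: LHS [L^2 M T^-2], RHS [L M T^-1] ✗

Expression (B) E = mv is dimensionally incorrect.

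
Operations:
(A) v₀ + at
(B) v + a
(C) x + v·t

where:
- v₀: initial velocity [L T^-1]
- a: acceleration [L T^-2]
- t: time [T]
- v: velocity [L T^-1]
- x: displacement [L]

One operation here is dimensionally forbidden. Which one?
(B) v + a

(A) v₀ + at: v₀ [L T^-1] and at [L T^-1] — same dimensions ✓
(B) v + a: v [L T^-1] and a [L T^-2] — different dimensions cannot be added/subtracted ✗
(C) x + v·t: x [L] and v·t [L] — same dimensions ✓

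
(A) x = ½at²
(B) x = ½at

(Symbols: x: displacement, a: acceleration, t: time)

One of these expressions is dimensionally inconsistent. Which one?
(B)

(A) x = ½at²: LHS [L], RHS [L] ✓
(B) x = ½at: LHS [L], RHS [L T^-1] ✗

Expression (B) x = ½at is dimensionally incorrect.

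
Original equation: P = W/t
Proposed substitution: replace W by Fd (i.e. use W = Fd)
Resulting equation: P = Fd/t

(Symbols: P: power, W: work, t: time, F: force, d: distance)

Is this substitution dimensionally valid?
Yes

[W] = [L^2 M T^-2] and [Fd] = [L^2 M T^-2]. These match, so the substitution replaces a quantity by one of the same dimensions and the result P = Fd/t has LHS [L^2 M T^-3] vs RHS [L^2 M T^-3] — still consistent.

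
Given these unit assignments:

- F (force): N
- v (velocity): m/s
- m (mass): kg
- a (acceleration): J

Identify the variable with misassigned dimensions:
a

The variable a (acceleration) should have units m/s², not J.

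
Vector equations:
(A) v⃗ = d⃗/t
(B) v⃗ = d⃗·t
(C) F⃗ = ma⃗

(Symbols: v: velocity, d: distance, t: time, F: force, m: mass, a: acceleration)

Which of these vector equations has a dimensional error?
(B) v⃗ = d⃗·t

(A) v⃗ = d⃗/t: LHS [L T^-1], RHS [L T^-1] ✓ — displacement (vector) divided by time (scalar)
(B) v⃗ = d⃗·t: LHS [L T^-1], RHS [L T] ✗ — velocity is displacement per time; should be d⃗/t
(C) F⃗ = ma⃗: LHS [L M T^-2], RHS [L M T^-2] ✓ — Force and acceleration are vectors, mass is a scalar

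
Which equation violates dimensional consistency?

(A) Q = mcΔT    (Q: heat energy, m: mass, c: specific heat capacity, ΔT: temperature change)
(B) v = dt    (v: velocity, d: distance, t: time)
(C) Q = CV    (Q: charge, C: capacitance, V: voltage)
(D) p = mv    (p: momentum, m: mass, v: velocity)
(B) v = dt

The equation (B) v = dt is dimensionally incorrect.

LHS (v): [L T^-1]
RHS (dt): [L T] ✗

The dimensions do not match. The other three equations balance.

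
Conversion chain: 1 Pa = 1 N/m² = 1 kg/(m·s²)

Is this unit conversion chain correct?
The chain is correct (no errors).

Correct: Pascal is Newton per square meter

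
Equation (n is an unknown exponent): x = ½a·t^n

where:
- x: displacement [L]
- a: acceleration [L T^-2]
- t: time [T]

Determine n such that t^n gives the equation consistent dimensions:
n = 2

x has dimensions [L]; t has dimensions [T].
The rest of the RHS has dimensions [L T^-2], so t^n must supply [T^2].
With n = 2: ½a·t^2 has dimensions [L], matching the LHS ✓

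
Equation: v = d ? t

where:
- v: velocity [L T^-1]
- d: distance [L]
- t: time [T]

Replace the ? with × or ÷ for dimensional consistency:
division (÷): v = d ÷ t

v [L T^-1]; d [L]; t [T].
d × t → [L T] ✗
d ÷ t → [L T^-1] ✓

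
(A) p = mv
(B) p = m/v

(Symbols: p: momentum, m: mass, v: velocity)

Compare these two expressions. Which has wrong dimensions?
(B)

(A) p = mv: LHS [L M T^-1], RHS [L M T^-1] ✓
(B) p = m/v: LHS [L M T^-1], RHS [L^-1 M T] ✗

Expression (B) p = m/v is dimensionally incorrect.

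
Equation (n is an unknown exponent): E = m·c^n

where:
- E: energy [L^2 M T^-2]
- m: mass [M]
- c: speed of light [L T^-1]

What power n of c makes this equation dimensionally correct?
n = 2

E has dimensions [L^2 M T^-2]; c has dimensions [L T^-1].
The rest of the RHS has dimensions [M], so c^n must supply [L^2 T^-2].
With n = 2: m·c^2 has dimensions [L^2 M T^-2], matching the LHS ✓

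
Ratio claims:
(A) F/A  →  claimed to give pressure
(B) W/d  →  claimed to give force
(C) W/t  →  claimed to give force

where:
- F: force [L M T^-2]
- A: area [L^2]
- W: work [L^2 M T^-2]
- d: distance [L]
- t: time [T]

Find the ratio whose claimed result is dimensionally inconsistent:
(C) W/t does not give force

(A) F/A: [L^-1 M T^-2] = pressure [L^-1 M T^-2] ✓
(B) W/d: [L M T^-2] = force [L M T^-2] ✓
(C) W/t: [L^2 M T^-3] ≠ force [L M T^-2] ✗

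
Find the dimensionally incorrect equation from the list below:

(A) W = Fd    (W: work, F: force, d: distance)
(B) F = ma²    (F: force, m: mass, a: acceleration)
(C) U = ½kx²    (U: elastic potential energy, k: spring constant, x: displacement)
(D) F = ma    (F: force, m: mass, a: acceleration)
(B) F = ma²

The equation (B) F = ma² is dimensionally incorrect.

LHS (F): [L M T^-2]
RHS (ma²): [L^2 M T^-4] ✗

The dimensions do not match. The other three equations balance.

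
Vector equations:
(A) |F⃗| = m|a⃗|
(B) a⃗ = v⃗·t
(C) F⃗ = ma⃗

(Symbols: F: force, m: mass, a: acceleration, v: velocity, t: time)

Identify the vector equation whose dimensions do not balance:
(B) a⃗ = v⃗·t

(A) |F⃗| = m|a⃗|: LHS [L M T^-2], RHS [L M T^-2] ✓ — magnitudes of vectors are scalars
(B) a⃗ = v⃗·t: LHS [L T^-2], RHS [L] ✗ — acceleration is velocity per time; should be v⃗/t
(C) F⃗ = ma⃗: LHS [L M T^-2], RHS [L M T^-2] ✓ — Force and acceleration are vectors, mass is a scalar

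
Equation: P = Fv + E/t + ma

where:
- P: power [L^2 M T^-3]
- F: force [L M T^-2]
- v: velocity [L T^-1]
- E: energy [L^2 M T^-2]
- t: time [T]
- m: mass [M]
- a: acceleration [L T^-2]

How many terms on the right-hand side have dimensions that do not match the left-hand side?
1

LHS P: [L^2 M T^-3]
- Fv: [L^2 M T^-3] ✓
- E/t: [L^2 M T^-3] ✓
- ma: [L M T^-2] ✗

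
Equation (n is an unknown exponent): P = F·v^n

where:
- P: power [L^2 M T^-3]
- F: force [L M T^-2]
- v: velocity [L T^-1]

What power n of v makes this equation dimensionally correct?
n = 1

P has dimensions [L^2 M T^-3]; v has dimensions [L T^-1].
The rest of the RHS has dimensions [L M T^-2], so v^n must supply [L T^-1].
With n = 1: F·v^1 has dimensions [L^2 M T^-3], matching the LHS ✓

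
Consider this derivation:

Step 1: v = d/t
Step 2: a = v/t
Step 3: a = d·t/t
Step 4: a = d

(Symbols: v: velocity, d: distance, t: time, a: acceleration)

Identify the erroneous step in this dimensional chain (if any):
Step 3

Step 1: v = d/t → LHS [L T^-1], RHS [L T^-1] ✓
Step 2: a = v/t → LHS [L T^-2], RHS [L T^-2] ✓
Step 3: a = d·t/t → LHS [L T^-2], RHS [L] ✗

The first dimensional inconsistency appears in step 3: a = d·t/t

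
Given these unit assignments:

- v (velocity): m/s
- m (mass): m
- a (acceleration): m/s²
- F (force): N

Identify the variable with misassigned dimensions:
m

The variable m (mass) should have units kg, not m.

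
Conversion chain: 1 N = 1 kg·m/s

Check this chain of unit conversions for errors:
The chain is incorrect (it contains an error).

Incorrect: Newton is kg·m/s², not kg·m/s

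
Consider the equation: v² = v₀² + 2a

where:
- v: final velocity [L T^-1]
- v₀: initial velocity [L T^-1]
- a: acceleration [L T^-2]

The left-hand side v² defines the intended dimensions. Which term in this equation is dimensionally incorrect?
The term 2a

Checking each RHS term against the LHS:
- v₀²: [L^2 T^-2] — matches v² [L^2 T^-2] ✓
- 2a: [L T^-2] — does NOT match v² [L^2 T^-2] ✗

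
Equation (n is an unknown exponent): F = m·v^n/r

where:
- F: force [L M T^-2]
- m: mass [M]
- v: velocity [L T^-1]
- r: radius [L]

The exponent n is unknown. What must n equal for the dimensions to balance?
n = 2

F has dimensions [L M T^-2]; v has dimensions [L T^-1].
The rest of the RHS has dimensions [L^-1 M], so v^n must supply [L^2 T^-2].
With n = 2: m·v^2/r has dimensions [L M T^-2], matching the LHS ✓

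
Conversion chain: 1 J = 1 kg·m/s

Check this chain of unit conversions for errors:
The chain is incorrect (it contains an error).

Incorrect: Joule is kg·m²/s², not kg·m/s (that is momentum)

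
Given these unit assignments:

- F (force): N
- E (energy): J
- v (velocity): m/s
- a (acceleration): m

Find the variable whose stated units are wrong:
a

The variable a (acceleration) should have units m/s², not m.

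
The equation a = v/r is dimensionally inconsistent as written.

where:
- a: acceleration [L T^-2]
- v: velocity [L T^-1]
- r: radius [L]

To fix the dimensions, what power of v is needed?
The exponent of v should be 2: a = v^2/r

The LHS a has dimensions [L T^-2]; v has dimensions [L T^-1].
As written, the RHS v/r (exponent 1 on v) has dimensions [T^-1], which does not match.
With exponent 2, the RHS v^2/r has dimensions [L T^-2], matching the LHS.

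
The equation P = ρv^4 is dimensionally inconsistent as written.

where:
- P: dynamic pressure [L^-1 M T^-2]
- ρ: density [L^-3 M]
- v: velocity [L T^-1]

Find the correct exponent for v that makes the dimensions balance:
The exponent of v should be 2: P = ρv^2

The LHS P has dimensions [L^-1 M T^-2]; v has dimensions [L T^-1].
As written, the RHS ρv^4 (exponent 4 on v) has dimensions [L M T^-4], which does not match.
With exponent 2, the RHS ρv^2 has dimensions [L^-1 M T^-2], matching the LHS.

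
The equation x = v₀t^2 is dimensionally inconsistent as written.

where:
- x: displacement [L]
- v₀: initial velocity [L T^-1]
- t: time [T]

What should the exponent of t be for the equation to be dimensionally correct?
The exponent of t should be 1: x = v₀t

The LHS x has dimensions [L]; t has dimensions [T].
As written, the RHS v₀t^2 (exponent 2 on t) has dimensions [L T], which does not match.
With exponent 1, the RHS v₀t has dimensions [L], matching the LHS.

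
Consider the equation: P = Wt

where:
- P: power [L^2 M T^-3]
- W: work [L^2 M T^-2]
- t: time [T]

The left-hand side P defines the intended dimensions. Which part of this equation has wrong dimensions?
The right-hand side term Wt

P has dimensions [L^2 M T^-3], but Wt has dimensions [L^2 M T^-1], so the term Wt is dimensionally wrong for P.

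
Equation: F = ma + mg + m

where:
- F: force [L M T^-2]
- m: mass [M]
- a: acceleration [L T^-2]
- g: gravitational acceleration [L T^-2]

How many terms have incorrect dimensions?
1

LHS F: [L M T^-2]
- ma: [L M T^-2] ✓
- mg: [L M T^-2] ✓
- m: [M] ✗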